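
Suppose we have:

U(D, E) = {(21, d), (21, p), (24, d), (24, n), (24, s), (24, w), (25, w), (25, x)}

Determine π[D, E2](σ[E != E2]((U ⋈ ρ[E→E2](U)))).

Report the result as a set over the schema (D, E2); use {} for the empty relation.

{(21, d), (21, p), (24, d), (24, n), (24, s), (24, w), (25, w), (25, x)}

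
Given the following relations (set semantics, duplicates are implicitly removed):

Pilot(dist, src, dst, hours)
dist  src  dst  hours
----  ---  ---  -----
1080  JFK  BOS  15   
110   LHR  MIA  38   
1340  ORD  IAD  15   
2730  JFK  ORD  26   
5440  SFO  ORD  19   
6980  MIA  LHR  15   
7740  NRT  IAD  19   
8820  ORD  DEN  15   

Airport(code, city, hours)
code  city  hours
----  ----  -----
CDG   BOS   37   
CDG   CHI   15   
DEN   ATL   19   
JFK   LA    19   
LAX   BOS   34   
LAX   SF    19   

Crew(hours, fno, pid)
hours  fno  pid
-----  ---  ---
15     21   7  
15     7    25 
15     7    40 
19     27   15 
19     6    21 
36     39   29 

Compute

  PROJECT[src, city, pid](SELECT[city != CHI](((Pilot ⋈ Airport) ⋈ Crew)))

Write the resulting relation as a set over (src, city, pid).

Pilot ⋈ Airport (natural join on hours): {(1080, JFK, BOS, 15, CDG, CHI), (1340, ORD, IAD, 15, CDG, CHI), (5440, SFO, ORD, 19, DEN, ATL), (5440, SFO, ORD, 19, JFK, LA), (5440, SFO, ORD, 19, LAX, SF), (6980, MIA, LHR, 15, CDG, CHI), (7740, NRT, IAD, 19, DEN, ATL), (7740, NRT, IAD, 19, JFK, LA), (7740, NRT, IAD, 19, LAX, SF), (8820, ORD, DEN, 15, CDG, CHI)}
(Pilot ⋈ Airport) ⋈ Crew (natural join on hours): {(1080, JFK, BOS, 15, CDG, CHI, 21, 7), (1080, JFK, BOS, 15, CDG, CHI, 7, 25), (1080, JFK, BOS, 15, CDG, CHI, 7, 40), (1340, ORD, IAD, 15, CDG, CHI, 21, 7), (1340, ORD, IAD, 15, CDG, CHI, 7, 25), (1340, ORD, IAD, 15, CDG, CHI, 7, 40), (5440, SFO, ORD, 19, DEN, ATL, 27, 15), (5440, SFO, ORD, 19, DEN, ATL, 6, 21), (5440, SFO, ORD, 19, JFK, LA, 27, 15), (5440, SFO, ORD, 19, JFK, LA, 6, 21), (5440, SFO, ORD, 19, LAX, SF, 27, 15), (5440, SFO, ORD, 19, LAX, SF, 6, 21), (6980, MIA, LHR, 15, CDG, CHI, 21, 7), (6980, MIA, LHR, 15, CDG, CHI, 7, 25), (6980, MIA, LHR, 15, CDG, CHI, 7, 40), (7740, NRT, IAD, 19, DEN, ATL, 27, 15), (7740, NRT, IAD, 19, DEN, ATL, 6, 21), (7740, NRT, IAD, 19, JFK, LA, 27, 15), (7740, NRT, IAD, 19, JFK, LA, 6, 21), (7740, NRT, IAD, 19, LAX, SF, 27, 15), (7740, NRT, IAD, 19, LAX, SF, 6, 21), (8820, ORD, DEN, 15, CDG, CHI, 21, 7), (8820, ORD, DEN, 15, CDG, CHI, 7, 25), (8820, ORD, DEN, 15, CDG, CHI, 7, 40)}
Apply σ_{city != CHI}; surviving tuples: {(5440, SFO, ORD, 19, DEN, ATL, 27, 15), (5440, SFO, ORD, 19, DEN, ATL, 6, 21), (5440, SFO, ORD, 19, JFK, LA, 27, 15), (5440, SFO, ORD, 19, JFK, LA, 6, 21), (5440, SFO, ORD, 19, LAX, SF, 27, 15), (5440, SFO, ORD, 19, LAX, SF, 6, 21), (7740, NRT, IAD, 19, DEN, ATL, 27, 15), (7740, NRT, IAD, 19, DEN, ATL, 6, 21), (7740, NRT, IAD, 19, JFK, LA, 27, 15), (7740, NRT, IAD, 19, JFK, LA, 6, 21), (7740, NRT, IAD, 19, LAX, SF, 27, 15), (7740, NRT, IAD, 19, LAX, SF, 6, 21)}
Keep only column(s) src, city, pid: {(NRT, ATL, 15), (NRT, ATL, 21), (NRT, LA, 15), (NRT, LA, 21), (NRT, SF, 15), (NRT, SF, 21), (SFO, ATL, 15), (SFO, ATL, 21), (SFO, LA, 15), (SFO, LA, 21), (SFO, SF, 15), (SFO, SF, 21)}

{(NRT, ATL, 15), (NRT, ATL, 21), (NRT, LA, 15), (NRT, LA, 21), (NRT, SF, 15), (NRT, SF, 21), (SFO, ATL, 15), (SFO, ATL, 21), (SFO, LA, 15), (SFO, LA, 21), (SFO, SF, 15), (SFO, SF, 21)}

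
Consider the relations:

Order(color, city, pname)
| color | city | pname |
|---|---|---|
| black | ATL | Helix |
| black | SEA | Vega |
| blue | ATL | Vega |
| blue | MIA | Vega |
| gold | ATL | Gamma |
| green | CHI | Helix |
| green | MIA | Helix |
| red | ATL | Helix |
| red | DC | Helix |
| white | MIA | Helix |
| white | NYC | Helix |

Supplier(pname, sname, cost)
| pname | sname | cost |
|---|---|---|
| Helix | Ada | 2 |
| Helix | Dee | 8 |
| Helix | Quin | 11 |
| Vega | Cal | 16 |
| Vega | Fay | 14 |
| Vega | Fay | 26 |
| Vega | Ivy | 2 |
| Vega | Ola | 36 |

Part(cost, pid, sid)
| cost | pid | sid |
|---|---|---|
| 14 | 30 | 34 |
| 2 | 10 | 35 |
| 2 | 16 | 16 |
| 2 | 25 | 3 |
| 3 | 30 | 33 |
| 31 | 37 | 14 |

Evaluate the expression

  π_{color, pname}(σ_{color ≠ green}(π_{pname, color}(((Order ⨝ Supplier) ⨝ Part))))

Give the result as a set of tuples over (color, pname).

Joining Order and Supplier on pname yields {(black, ATL, Helix, Ada, 2), (black, ATL, Helix, Dee, 8), (black, ATL, Helix, Quin, 11), (black, SEA, Vega, Cal, 16), (black, SEA, Vega, Fay, 14), (black, SEA, Vega, Fay, 26), (black, SEA, Vega, Ivy, 2), (black, SEA, Vega, Ola, 36), (blue, ATL, Vega, Cal, 16), (blue, ATL, Vega, Fay, 14), (blue, ATL, Vega, Fay, 26), (blue, ATL, Vega, Ivy, 2), (blue, ATL, Vega, Ola, 36), (blue, MIA, Vega, Cal, 16), (blue, MIA, Vega, Fay, 14), (blue, MIA, Vega, Fay, 26), (blue, MIA, Vega, Ivy, 2), (blue, MIA, Vega, Ola, 36), (green, CHI, Helix, Ada, 2), (green, CHI, Helix, Dee, 8), (green, CHI, Helix, Quin, 11), (green, MIA, Helix, Ada, 2), (green, MIA, Helix, Dee, 8), (green, MIA, Helix, Quin, 11), (red, ATL, Helix, Ada, 2), (red, ATL, Helix, Dee, 8), (red, ATL, Helix, Quin, 11), (red, DC, Helix, Ada, 2), (red, DC, Helix, Dee, 8), (red, DC, Helix, Quin, 11), (white, MIA, Helix, Ada, 2), (white, MIA, Helix, Dee, 8), (white, MIA, Helix, Quin, 11), (white, NYC, Helix, Ada, 2), (white, NYC, Helix, Dee, 8), (white, NYC, Helix, Quin, 11)}.
Joining (Order ⨝ Supplier) and Part on cost yields {(black, ATL, Helix, Ada, 2, 10, 35), (black, ATL, Helix, Ada, 2, 16, 16), (black, ATL, Helix, Ada, 2, 25, 3), (black, SEA, Vega, Fay, 14, 30, 34), (black, SEA, Vega, Ivy, 2, 10, 35), (black, SEA, Vega, Ivy, 2, 16, 16), (black, SEA, Vega, Ivy, 2, 25, 3), (blue, ATL, Vega, Fay, 14, 30, 34), (blue, ATL, Vega, Ivy, 2, 10, 35), (blue, ATL, Vega, Ivy, 2, 16, 16), (blue, ATL, Vega, Ivy, 2, 25, 3), (blue, MIA, Vega, Fay, 14, 30, 34), (blue, MIA, Vega, Ivy, 2, 10, 35), (blue, MIA, Vega, Ivy, 2, 16, 16), (blue, MIA, Vega, Ivy, 2, 25, 3), (green, CHI, Helix, Ada, 2, 10, 35), (green, CHI, Helix, Ada, 2, 16, 16), (green, CHI, Helix, Ada, 2, 25, 3), (green, MIA, Helix, Ada, 2, 10, 35), (green, MIA, Helix, Ada, 2, 16, 16), (green, MIA, Helix, Ada, 2, 25, 3), (red, ATL, Helix, Ada, 2, 10, 35), (red, ATL, Helix, Ada, 2, 16, 16), (red, ATL, Helix, Ada, 2, 25, 3), (red, DC, Helix, Ada, 2, 10, 35), (red, DC, Helix, Ada, 2, 16, 16), (red, DC, Helix, Ada, 2, 25, 3), (white, MIA, Helix, Ada, 2, 10, 35), (white, MIA, Helix, Ada, 2, 16, 16), (white, MIA, Helix, Ada, 2, 25, 3), (white, NYC, Helix, Ada, 2, 10, 35), (white, NYC, Helix, Ada, 2, 16, 16), (white, NYC, Helix, Ada, 2, 25, 3)}.
π_{pname, color} gives {(Helix, black), (Helix, green), (Helix, red), (Helix, white), (Vega, black), (Vega, blue)} (27 duplicate(s) eliminated).
σ[color ≠ green]: keep tuples satisfying color ≠ green → {(Helix, black), (Helix, red), (Helix, white), (Vega, black), (Vega, blue)}
π_{color, pname} gives {(black, Helix), (black, Vega), (blue, Vega), (red, Helix), (white, Helix)}.

{(black, Helix), (black, Vega), (blue, Vega), (red, Helix), (white, Helix)}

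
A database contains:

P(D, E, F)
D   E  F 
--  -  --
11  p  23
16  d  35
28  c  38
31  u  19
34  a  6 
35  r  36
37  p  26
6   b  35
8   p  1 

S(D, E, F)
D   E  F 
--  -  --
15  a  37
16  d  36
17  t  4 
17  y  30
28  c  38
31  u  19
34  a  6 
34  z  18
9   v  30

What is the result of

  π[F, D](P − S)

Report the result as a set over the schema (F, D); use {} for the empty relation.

{(1, 8), (23, 11), (26, 37), (35, 16), (35, 6), (36, 35)}

Set difference of the two operands is {(11, p, 23), (16, d, 35), (35, r, 36), (37, p, 26), (6, b, 35), (8, p, 1)}.
Projecting to F, D: {(1, 8), (23, 11), (26, 37), (35, 16), (35, 6), (36, 35)}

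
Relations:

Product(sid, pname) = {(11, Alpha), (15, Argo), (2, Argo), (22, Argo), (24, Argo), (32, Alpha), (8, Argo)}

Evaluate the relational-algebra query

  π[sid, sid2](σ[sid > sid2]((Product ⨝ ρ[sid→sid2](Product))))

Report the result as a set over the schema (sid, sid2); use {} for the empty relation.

{(15, 2), (15, 8), (22, 15), (22, 2), (22, 8), (24, 15), (24, 2), (24, 22), (24, 8), (32, 11), (8, 2)}

ρ[sid→sid2]: schema becomes (sid2, pname); tuples unchanged.
Product ⋈ ρ[sid→sid2](Product) (natural join on pname): {(11, Alpha, 11), (11, Alpha, 32), (15, Argo, 15), (15, Argo, 2), (15, Argo, 22), (15, Argo, 24), (15, Argo, 8), (2, Argo, 15), (2, Argo, 2), (2, Argo, 22), (2, Argo, 24), (2, Argo, 8), (22, Argo, 15), (22, Argo, 2), (22, Argo, 22), (22, Argo, 24), (22, Argo, 8), (24, Argo, 15), (24, Argo, 2), (24, Argo, 22), (24, Argo, 24), (24, Argo, 8), (32, Alpha, 11), (32, Alpha, 32), (8, Argo, 15), (8, Argo, 2), (8, Argo, 22), (8, Argo, 24), (8, Argo, 8)}
Filtering on sid > sid2 leaves {(15, Argo, 2), (15, Argo, 8), (22, Argo, 15), (22, Argo, 2), (22, Argo, 8), (24, Argo, 15), (24, Argo, 2), (24, Argo, 22), (24, Argo, 8), (32, Alpha, 11), (8, Argo, 2)}.
Keep only column(s) sid, sid2: {(15, 2), (15, 8), (22, 15), (22, 2), (22, 8), (24, 15), (24, 2), (24, 22), (24, 8), (32, 11), (8, 2)}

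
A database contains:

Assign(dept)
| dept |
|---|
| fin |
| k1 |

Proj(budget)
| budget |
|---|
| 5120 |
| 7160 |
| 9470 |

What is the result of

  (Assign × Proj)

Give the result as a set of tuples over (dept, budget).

{(fin, 5120), (fin, 7160), (fin, 9470), (k1, 5120), (k1, 7160), (k1, 9470)}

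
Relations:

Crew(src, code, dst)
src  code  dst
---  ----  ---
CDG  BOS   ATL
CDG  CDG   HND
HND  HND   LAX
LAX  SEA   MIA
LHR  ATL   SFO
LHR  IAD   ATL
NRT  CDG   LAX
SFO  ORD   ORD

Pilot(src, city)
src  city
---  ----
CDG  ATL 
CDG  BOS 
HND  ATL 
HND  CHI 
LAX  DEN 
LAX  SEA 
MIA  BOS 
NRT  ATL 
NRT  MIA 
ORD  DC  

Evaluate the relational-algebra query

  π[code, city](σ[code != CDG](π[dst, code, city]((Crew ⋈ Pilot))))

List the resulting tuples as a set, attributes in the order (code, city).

Natural join on src: {(CDG, BOS, ATL, ATL), (CDG, BOS, ATL, BOS), (CDG, CDG, HND, ATL), (CDG, CDG, HND, BOS), (HND, HND, LAX, ATL), (HND, HND, LAX, CHI), (LAX, SEA, MIA, DEN), (LAX, SEA, MIA, SEA), (NRT, CDG, LAX, ATL), (NRT, CDG, LAX, MIA)}
π_{dst, code, city} gives {(ATL, BOS, ATL), (ATL, BOS, BOS), (HND, CDG, ATL), (HND, CDG, BOS), (LAX, CDG, ATL), (LAX, CDG, MIA), (LAX, HND, ATL), (LAX, HND, CHI), (MIA, SEA, DEN), (MIA, SEA, SEA)}.
Filtering on code != CDG leaves {(ATL, BOS, ATL), (ATL, BOS, BOS), (LAX, HND, ATL), (LAX, HND, CHI), (MIA, SEA, DEN), (MIA, SEA, SEA)}.
π_{code, city} gives {(BOS, ATL), (BOS, BOS), (HND, ATL), (HND, CHI), (SEA, DEN), (SEA, SEA)}.

{(BOS, ATL), (BOS, BOS), (HND, ATL), (HND, CHI), (SEA, DEN), (SEA, SEA)}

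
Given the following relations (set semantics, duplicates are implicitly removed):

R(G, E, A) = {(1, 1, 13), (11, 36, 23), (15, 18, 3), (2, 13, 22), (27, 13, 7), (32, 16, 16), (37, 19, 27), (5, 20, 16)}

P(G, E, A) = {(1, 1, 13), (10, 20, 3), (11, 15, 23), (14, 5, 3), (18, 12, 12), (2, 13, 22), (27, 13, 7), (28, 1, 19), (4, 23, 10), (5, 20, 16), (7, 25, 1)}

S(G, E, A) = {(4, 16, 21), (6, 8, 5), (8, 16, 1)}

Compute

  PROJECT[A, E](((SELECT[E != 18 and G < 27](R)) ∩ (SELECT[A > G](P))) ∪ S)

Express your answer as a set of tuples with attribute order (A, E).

Selection E != 18 and G < 27: {(1, 1, 13), (11, 36, 23), (2, 13, 22), (5, 20, 16)}
Selection A > G: {(1, 1, 13), (11, 15, 23), (2, 13, 22), (4, 23, 10), (5, 20, 16)}
Taking the intersection: {(1, 1, 13), (2, 13, 22), (5, 20, 16)}
Taking the union: {(1, 1, 13), (2, 13, 22), (4, 16, 21), (5, 20, 16), (6, 8, 5), (8, 16, 1)}
Projecting to A, E: {(1, 16), (13, 1), (16, 20), (21, 16), (22, 13), (5, 8)}

{(1, 16), (13, 1), (16, 20), (21, 16), (22, 13), (5, 8)}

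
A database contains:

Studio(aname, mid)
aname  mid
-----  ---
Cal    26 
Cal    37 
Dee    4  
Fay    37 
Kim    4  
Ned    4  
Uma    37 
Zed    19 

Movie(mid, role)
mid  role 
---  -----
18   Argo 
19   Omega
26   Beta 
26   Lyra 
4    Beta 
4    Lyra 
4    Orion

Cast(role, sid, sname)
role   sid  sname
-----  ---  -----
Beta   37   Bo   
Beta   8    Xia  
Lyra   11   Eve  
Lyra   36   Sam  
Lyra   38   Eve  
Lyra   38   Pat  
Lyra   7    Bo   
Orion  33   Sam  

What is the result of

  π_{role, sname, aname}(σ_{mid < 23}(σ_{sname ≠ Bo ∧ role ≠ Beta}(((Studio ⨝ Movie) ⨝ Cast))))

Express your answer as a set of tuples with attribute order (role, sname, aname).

Joining Studio and Movie on mid yields {(Cal, 26, Beta), (Cal, 26, Lyra), (Dee, 4, Beta), (Dee, 4, Lyra), (Dee, 4, Orion), (Kim, 4, Beta), (Kim, 4, Lyra), (Kim, 4, Orion), (Ned, 4, Beta), (Ned, 4, Lyra), (Ned, 4, Orion), (Zed, 19, Omega)}.
Joining (Studio ⨝ Movie) and Cast on role yields {(Cal, 26, Beta, 37, Bo), (Cal, 26, Beta, 8, Xia), (Cal, 26, Lyra, 11, Eve), (Cal, 26, Lyra, 36, Sam), (Cal, 26, Lyra, 38, Eve), (Cal, 26, Lyra, 38, Pat), (Cal, 26, Lyra, 7, Bo), (Dee, 4, Beta, 37, Bo), (Dee, 4, Beta, 8, Xia), (Dee, 4, Lyra, 11, Eve), (Dee, 4, Lyra, 36, Sam), (Dee, 4, Lyra, 38, Eve), (Dee, 4, Lyra, 38, Pat), (Dee, 4, Lyra, 7, Bo), (Dee, 4, Orion, 33, Sam), (Kim, 4, Beta, 37, Bo), (Kim, 4, Beta, 8, Xia), (Kim, 4, Lyra, 11, Eve), (Kim, 4, Lyra, 36, Sam), (Kim, 4, Lyra, 38, Eve), (Kim, 4, Lyra, 38, Pat), (Kim, 4, Lyra, 7, Bo), (Kim, 4, Orion, 33, Sam), (Ned, 4, Beta, 37, Bo), (Ned, 4, Beta, 8, Xia), (Ned, 4, Lyra, 11, Eve), (Ned, 4, Lyra, 36, Sam), (Ned, 4, Lyra, 38, Eve), (Ned, 4, Lyra, 38, Pat), (Ned, 4, Lyra, 7, Bo), (Ned, 4, Orion, 33, Sam)}.
Apply σ_{sname ≠ Bo ∧ role ≠ Beta}; surviving tuples: {(Cal, 26, Lyra, 11, Eve), (Cal, 26, Lyra, 36, Sam), (Cal, 26, Lyra, 38, Eve), (Cal, 26, Lyra, 38, Pat), (Dee, 4, Lyra, 11, Eve), (Dee, 4, Lyra, 36, Sam), (Dee, 4, Lyra, 38, Eve), (Dee, 4, Lyra, 38, Pat), (Dee, 4, Orion, 33, Sam), (Kim, 4, Lyra, 11, Eve), (Kim, 4, Lyra, 36, Sam), (Kim, 4, Lyra, 38, Eve), (Kim, 4, Lyra, 38, Pat), (Kim, 4, Orion, 33, Sam), (Ned, 4, Lyra, 11, Eve), (Ned, 4, Lyra, 36, Sam), (Ned, 4, Lyra, 38, Eve), (Ned, 4, Lyra, 38, Pat), (Ned, 4, Orion, 33, Sam)}
Apply σ_{mid < 23}; surviving tuples: {(Dee, 4, Lyra, 11, Eve), (Dee, 4, Lyra, 36, Sam), (Dee, 4, Lyra, 38, Eve), (Dee, 4, Lyra, 38, Pat), (Dee, 4, Orion, 33, Sam), (Kim, 4, Lyra, 11, Eve), (Kim, 4, Lyra, 36, Sam), (Kim, 4, Lyra, 38, Eve), (Kim, 4, Lyra, 38, Pat), (Kim, 4, Orion, 33, Sam), (Ned, 4, Lyra, 11, Eve), (Ned, 4, Lyra, 36, Sam), (Ned, 4, Lyra, 38, Eve), (Ned, 4, Lyra, 38, Pat), (Ned, 4, Orion, 33, Sam)}
Keep only column(s) role, sname, aname (3 duplicate(s) eliminated): {(Lyra, Eve, Dee), (Lyra, Eve, Kim), (Lyra, Eve, Ned), (Lyra, Pat, Dee), (Lyra, Pat, Kim), (Lyra, Pat, Ned), (Lyra, Sam, Dee), (Lyra, Sam, Kim), (Lyra, Sam, Ned), (Orion, Sam, Dee), (Orion, Sam, Kim), (Orion, Sam, Ned)}

{(Lyra, Eve, Dee), (Lyra, Eve, Kim), (Lyra, Eve, Ned), (Lyra, Pat, Dee), (Lyra, Pat, Kim), (Lyra, Pat, Ned), (Lyra, Sam, Dee), (Lyra, Sam, Kim), (Lyra, Sam, Ned), (Orion, Sam, Dee), (Orion, Sam, Kim), (Orion, Sam, Ned)}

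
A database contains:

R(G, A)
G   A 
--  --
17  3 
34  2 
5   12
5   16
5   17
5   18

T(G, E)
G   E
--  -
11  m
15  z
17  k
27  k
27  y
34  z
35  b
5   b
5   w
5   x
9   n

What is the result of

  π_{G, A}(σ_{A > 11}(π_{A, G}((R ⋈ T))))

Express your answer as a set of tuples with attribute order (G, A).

Joining R and T on G yields {(17, 3, k), (34, 2, z), (5, 12, b), (5, 12, w), (5, 12, x), (5, 16, b), (5, 16, w), (5, 16, x), (5, 17, b), (5, 17, w), (5, 17, x), (5, 18, b), (5, 18, w), (5, 18, x)}.
Keep only column(s) A, G (8 duplicate(s) eliminated): {(12, 5), (16, 5), (17, 5), (18, 5), (2, 34), (3, 17)}
σ[A > 11]: keep tuples satisfying A > 11 → {(12, 5), (16, 5), (17, 5), (18, 5)}
Keep only column(s) G, A: {(5, 12), (5, 16), (5, 17), (5, 18)}

{(5, 12), (5, 16), (5, 17), (5, 18)}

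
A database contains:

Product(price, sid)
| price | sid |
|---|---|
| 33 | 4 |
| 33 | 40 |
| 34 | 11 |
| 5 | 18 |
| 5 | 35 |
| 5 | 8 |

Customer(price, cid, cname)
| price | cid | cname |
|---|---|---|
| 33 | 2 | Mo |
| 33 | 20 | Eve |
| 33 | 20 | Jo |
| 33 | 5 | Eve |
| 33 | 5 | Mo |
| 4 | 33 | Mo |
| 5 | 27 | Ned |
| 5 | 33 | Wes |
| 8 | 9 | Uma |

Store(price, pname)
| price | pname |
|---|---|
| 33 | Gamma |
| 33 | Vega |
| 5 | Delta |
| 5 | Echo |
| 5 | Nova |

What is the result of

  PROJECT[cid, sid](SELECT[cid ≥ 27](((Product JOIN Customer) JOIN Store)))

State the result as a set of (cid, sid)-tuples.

Product ⋈ Customer (natural join on price): {(33, 4, 2, Mo), (33, 4, 20, Eve), (33, 4, 20, Jo), (33, 4, 5, Eve), (33, 4, 5, Mo), (33, 40, 2, Mo), (33, 40, 20, Eve), (33, 40, 20, Jo), (33, 40, 5, Eve), (33, 40, 5, Mo), (5, 18, 27, Ned), (5, 18, 33, Wes), (5, 35, 27, Ned), (5, 35, 33, Wes), (5, 8, 27, Ned), (5, 8, 33, Wes)}
(Product JOIN Customer) ⋈ Store (natural join on price): {(33, 4, 2, Mo, Gamma), (33, 4, 2, Mo, Vega), (33, 4, 20, Eve, Gamma), (33, 4, 20, Eve, Vega), (33, 4, 20, Jo, Gamma), (33, 4, 20, Jo, Vega), (33, 4, 5, Eve, Gamma), (33, 4, 5, Eve, Vega), (33, 4, 5, Mo, Gamma), (33, 4, 5, Mo, Vega), (33, 40, 2, Mo, Gamma), (33, 40, 2, Mo, Vega), (33, 40, 20, Eve, Gamma), (33, 40, 20, Eve, Vega), (33, 40, 20, Jo, Gamma), (33, 40, 20, Jo, Vega), (33, 40, 5, Eve, Gamma), (33, 40, 5, Eve, Vega), (33, 40, 5, Mo, Gamma), (33, 40, 5, Mo, Vega), (5, 18, 27, Ned, Delta), (5, 18, 27, Ned, Echo), (5, 18, 27, Ned, Nova), (5, 18, 33, Wes, Delta), (5, 18, 33, Wes, Echo), (5, 18, 33, Wes, Nova), (5, 35, 27, Ned, Delta), (5, 35, 27, Ned, Echo), (5, 35, 27, Ned, Nova), (5, 35, 33, Wes, Delta), (5, 35, 33, Wes, Echo), (5, 35, 33, Wes, Nova), (5, 8, 27, Ned, Delta), (5, 8, 27, Ned, Echo), (5, 8, 27, Ned, Nova), (5, 8, 33, Wes, Delta), (5, 8, 33, Wes, Echo), (5, 8, 33, Wes, Nova)}
Apply σ_{cid ≥ 27}; surviving tuples: {(5, 18, 27, Ned, Delta), (5, 18, 27, Ned, Echo), (5, 18, 27, Ned, Nova), (5, 18, 33, Wes, Delta), (5, 18, 33, Wes, Echo), (5, 18, 33, Wes, Nova), (5, 35, 27, Ned, Delta), (5, 35, 27, Ned, Echo), (5, 35, 27, Ned, Nova), (5, 35, 33, Wes, Delta), (5, 35, 33, Wes, Echo), (5, 35, 33, Wes, Nova), (5, 8, 27, Ned, Delta), (5, 8, 27, Ned, Echo), (5, 8, 27, Ned, Nova), (5, 8, 33, Wes, Delta), (5, 8, 33, Wes, Echo), (5, 8, 33, Wes, Nova)}
Projecting to cid, sid (12 duplicate(s) eliminated): {(27, 18), (27, 35), (27, 8), (33, 18), (33, 35), (33, 8)}

{(27, 18), (27, 35), (27, 8), (33, 18), (33, 35), (33, 8)}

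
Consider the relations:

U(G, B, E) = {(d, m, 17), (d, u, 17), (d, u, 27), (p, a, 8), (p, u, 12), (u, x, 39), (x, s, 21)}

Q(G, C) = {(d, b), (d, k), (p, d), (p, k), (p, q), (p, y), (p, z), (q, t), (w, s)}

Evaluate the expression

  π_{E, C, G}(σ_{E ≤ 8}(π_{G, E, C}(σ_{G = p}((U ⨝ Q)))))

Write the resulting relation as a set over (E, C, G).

U ⋈ Q (natural join on G): {(d, m, 17, b), (d, m, 17, k), (d, u, 17, b), (d, u, 17, k), (d, u, 27, b), (d, u, 27, k), (p, a, 8, d), (p, a, 8, k), (p, a, 8, q), (p, a, 8, y), (p, a, 8, z), (p, u, 12, d), (p, u, 12, k), (p, u, 12, q), (p, u, 12, y), (p, u, 12, z)}
Selection G = p: {(p, a, 8, d), (p, a, 8, k), (p, a, 8, q), (p, a, 8, y), (p, a, 8, z), (p, u, 12, d), (p, u, 12, k), (p, u, 12, q), (p, u, 12, y), (p, u, 12, z)}
Keep only column(s) G, E, C: {(p, 12, d), (p, 12, k), (p, 12, q), (p, 12, y), (p, 12, z), (p, 8, d), (p, 8, k), (p, 8, q), (p, 8, y), (p, 8, z)}
Selection E ≤ 8: {(p, 8, d), (p, 8, k), (p, 8, q), (p, 8, y), (p, 8, z)}
Keep only column(s) E, C, G: {(8, d, p), (8, k, p), (8, q, p), (8, y, p), (8, z, p)}

{(8, d, p), (8, k, p), (8, q, p), (8, y, p), (8, z, p)}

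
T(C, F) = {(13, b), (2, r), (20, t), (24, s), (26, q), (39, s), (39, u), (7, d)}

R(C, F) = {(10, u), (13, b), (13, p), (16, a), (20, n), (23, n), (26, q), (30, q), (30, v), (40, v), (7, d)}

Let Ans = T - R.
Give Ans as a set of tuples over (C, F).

{(2, r), (20, t), (24, s), (39, s), (39, u)}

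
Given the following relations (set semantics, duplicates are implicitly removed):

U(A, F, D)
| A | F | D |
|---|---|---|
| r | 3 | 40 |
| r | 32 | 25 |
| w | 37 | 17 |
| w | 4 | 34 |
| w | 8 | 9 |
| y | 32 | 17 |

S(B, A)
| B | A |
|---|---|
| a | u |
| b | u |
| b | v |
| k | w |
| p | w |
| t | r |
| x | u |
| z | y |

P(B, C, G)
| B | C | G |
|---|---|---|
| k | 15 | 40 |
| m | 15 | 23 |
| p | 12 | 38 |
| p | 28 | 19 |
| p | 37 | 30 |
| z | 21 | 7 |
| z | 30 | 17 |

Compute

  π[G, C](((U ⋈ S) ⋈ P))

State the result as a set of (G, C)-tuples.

{(17, 30), (19, 28), (30, 37), (38, 12), (40, 15), (7, 21)}

Joining U and S on A yields {(r, 3, 40, t), (r, 32, 25, t), (w, 37, 17, k), (w, 37, 17, p), (w, 4, 34, k), (w, 4, 34, p), (w, 8, 9, k), (w, 8, 9, p), (y, 32, 17, z)}.
Joining (U ⋈ S) and P on B yields {(w, 37, 17, k, 15, 40), (w, 37, 17, p, 12, 38), (w, 37, 17, p, 28, 19), (w, 37, 17, p, 37, 30), (w, 4, 34, k, 15, 40), (w, 4, 34, p, 12, 38), (w, 4, 34, p, 28, 19), (w, 4, 34, p, 37, 30), (w, 8, 9, k, 15, 40), (w, 8, 9, p, 12, 38), (w, 8, 9, p, 28, 19), (w, 8, 9, p, 37, 30), (y, 32, 17, z, 21, 7), (y, 32, 17, z, 30, 17)}.
π_{G, C} gives {(17, 30), (19, 28), (30, 37), (38, 12), (40, 15), (7, 21)} (8 duplicate(s) eliminated).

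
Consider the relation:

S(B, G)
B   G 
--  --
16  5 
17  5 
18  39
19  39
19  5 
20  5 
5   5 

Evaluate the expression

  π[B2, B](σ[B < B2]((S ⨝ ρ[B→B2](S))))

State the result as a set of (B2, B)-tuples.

ρ[B→B2]: schema becomes (B2, G); tuples unchanged.
S ⋈ ρ[B→B2](S) (natural join on G): {(16, 5, 16), (16, 5, 17), (16, 5, 19), (16, 5, 20), (16, 5, 5), (17, 5, 16), (17, 5, 17), (17, 5, 19), (17, 5, 20), (17, 5, 5), (18, 39, 18), (18, 39, 19), (19, 39, 18), (19, 39, 19), (19, 5, 16), (19, 5, 17), (19, 5, 19), (19, 5, 20), (19, 5, 5), (20, 5, 16), (20, 5, 17), (20, 5, 19), (20, 5, 20), (20, 5, 5), (5, 5, 16), (5, 5, 17), (5, 5, 19), (5, 5, 20), (5, 5, 5)}
Apply σ_{B < B2}; surviving tuples: {(16, 5, 17), (16, 5, 19), (16, 5, 20), (17, 5, 19), (17, 5, 20), (18, 39, 19), (19, 5, 20), (5, 5, 16), (5, 5, 17), (5, 5, 19), (5, 5, 20)}
Keep only column(s) B2, B: {(16, 5), (17, 16), (17, 5), (19, 16), (19, 17), (19, 18), (19, 5), (20, 16), (20, 17), (20, 19), (20, 5)}

{(16, 5), (17, 16), (17, 5), (19, 16), (19, 17), (19, 18), (19, 5), (20, 16), (20, 17), (20, 19), (20, 5)}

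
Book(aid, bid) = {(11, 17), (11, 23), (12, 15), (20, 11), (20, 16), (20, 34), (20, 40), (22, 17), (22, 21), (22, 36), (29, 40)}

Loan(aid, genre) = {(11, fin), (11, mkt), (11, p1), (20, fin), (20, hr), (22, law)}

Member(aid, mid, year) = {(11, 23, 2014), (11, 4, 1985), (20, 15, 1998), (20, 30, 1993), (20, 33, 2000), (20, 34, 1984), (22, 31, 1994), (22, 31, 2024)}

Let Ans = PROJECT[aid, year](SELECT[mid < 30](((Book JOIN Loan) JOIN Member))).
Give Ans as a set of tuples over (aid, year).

{(11, 1985), (11, 2014), (20, 1998)}

Joining Book and Loan on aid yields {(11, 17, fin), (11, 17, mkt), (11, 17, p1), (11, 23, fin), (11, 23, mkt), (11, 23, p1), (20, 11, fin), (20, 11, hr), (20, 16, fin), (20, 16, hr), (20, 34, fin), (20, 34, hr), (20, 40, fin), (20, 40, hr), (22, 17, law), (22, 21, law), (22, 36, law)}.
Joining (Book JOIN Loan) and Member on aid yields {(11, 17, fin, 23, 2014), (11, 17, fin, 4, 1985), (11, 17, mkt, 23, 2014), (11, 17, mkt, 4, 1985), (11, 17, p1, 23, 2014), (11, 17, p1, 4, 1985), (11, 23, fin, 23, 2014), (11, 23, fin, 4, 1985), (11, 23, mkt, 23, 2014), (11, 23, mkt, 4, 1985), (11, 23, p1, 23, 2014), (11, 23, p1, 4, 1985), (20, 11, fin, 15, 1998), (20, 11, fin, 30, 1993), (20, 11, fin, 33, 2000), (20, 11, fin, 34, 1984), (20, 11, hr, 15, 1998), (20, 11, hr, 30, 1993), (20, 11, hr, 33, 2000), (20, 11, hr, 34, 1984), (20, 16, fin, 15, 1998), (20, 16, fin, 30, 1993), (20, 16, fin, 33, 2000), (20, 16, fin, 34, 1984), (20, 16, hr, 15, 1998), (20, 16, hr, 30, 1993), (20, 16, hr, 33, 2000), (20, 16, hr, 34, 1984), (20, 34, fin, 15, 1998), (20, 34, fin, 30, 1993), (20, 34, fin, 33, 2000), (20, 34, fin, 34, 1984), (20, 34, hr, 15, 1998), (20, 34, hr, 30, 1993), (20, 34, hr, 33, 2000), (20, 34, hr, 34, 1984), (20, 40, fin, 15, 1998), (20, 40, fin, 30, 1993), (20, 40, fin, 33, 2000), (20, 40, fin, 34, 1984), (20, 40, hr, 15, 1998), (20, 40, hr, 30, 1993), (20, 40, hr, 33, 2000), (20, 40, hr, 34, 1984), (22, 17, law, 31, 1994), (22, 17, law, 31, 2024), (22, 21, law, 31, 1994), (22, 21, law, 31, 2024), (22, 36, law, 31, 1994), (22, 36, law, 31, 2024)}.
σ[mid < 30]: keep tuples satisfying mid < 30 → {(11, 17, fin, 23, 2014), (11, 17, fin, 4, 1985), (11, 17, mkt, 23, 2014), (11, 17, mkt, 4, 1985), (11, 17, p1, 23, 2014), (11, 17, p1, 4, 1985), (11, 23, fin, 23, 2014), (11, 23, fin, 4, 1985), (11, 23, mkt, 23, 2014), (11, 23, mkt, 4, 1985), (11, 23, p1, 23, 2014), (11, 23, p1, 4, 1985), (20, 11, fin, 15, 1998), (20, 11, hr, 15, 1998), (20, 16, fin, 15, 1998), (20, 16, hr, 15, 1998), (20, 34, fin, 15, 1998), (20, 34, hr, 15, 1998), (20, 40, fin, 15, 1998), (20, 40, hr, 15, 1998)}
π[aid, year]: project onto (aid, year) (17 duplicate(s) eliminated) → {(11, 1985), (11, 2014), (20, 1998)}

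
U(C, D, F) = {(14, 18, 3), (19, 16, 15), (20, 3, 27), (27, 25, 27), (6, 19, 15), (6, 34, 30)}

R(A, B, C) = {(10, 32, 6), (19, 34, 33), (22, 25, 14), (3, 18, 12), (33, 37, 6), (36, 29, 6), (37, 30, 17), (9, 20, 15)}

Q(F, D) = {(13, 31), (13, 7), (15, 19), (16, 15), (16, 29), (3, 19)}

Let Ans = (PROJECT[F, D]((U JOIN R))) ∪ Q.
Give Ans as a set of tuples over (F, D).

{(13, 31), (13, 7), (15, 19), (16, 15), (16, 29), (3, 18), (3, 19), (30, 34)}

Natural join on C: {(14, 18, 3, 22, 25), (6, 19, 15, 10, 32), (6, 19, 15, 33, 37), (6, 19, 15, 36, 29), (6, 34, 30, 10, 32), (6, 34, 30, 33, 37), (6, 34, 30, 36, 29)}
π[F, D]: project onto (F, D) (4 duplicate(s) eliminated) → {(15, 19), (3, 18), (30, 34)}
Taking the union: {(13, 31), (13, 7), (15, 19), (16, 15), (16, 29), (3, 18), (3, 19), (30, 34)}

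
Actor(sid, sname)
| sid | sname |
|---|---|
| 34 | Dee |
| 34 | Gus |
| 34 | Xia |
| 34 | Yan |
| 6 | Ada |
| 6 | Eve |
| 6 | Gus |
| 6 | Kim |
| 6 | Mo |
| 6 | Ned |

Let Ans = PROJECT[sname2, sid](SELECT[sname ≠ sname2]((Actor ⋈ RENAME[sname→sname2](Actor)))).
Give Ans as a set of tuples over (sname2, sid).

ρ[sname→sname2]: schema becomes (sid, sname2); tuples unchanged.
Natural join on sid: {(34, Dee, Dee), (34, Dee, Gus), (34, Dee, Xia), (34, Dee, Yan), (34, Gus, Dee), (34, Gus, Gus), (34, Gus, Xia), (34, Gus, Yan), (34, Xia, Dee), (34, Xia, Gus), (34, Xia, Xia), (34, Xia, Yan), (34, Yan, Dee), (34, Yan, Gus), (34, Yan, Xia), (34, Yan, Yan), (6, Ada, Ada), (6, Ada, Eve), (6, Ada, Gus), (6, Ada, Kim), (6, Ada, Mo), (6, Ada, Ned), (6, Eve, Ada), (6, Eve, Eve), (6, Eve, Gus), (6, Eve, Kim), (6, Eve, Mo), (6, Eve, Ned), (6, Gus, Ada), (6, Gus, Eve), (6, Gus, Gus), (6, Gus, Kim), (6, Gus, Mo), (6, Gus, Ned), (6, Kim, Ada), (6, Kim, Eve), (6, Kim, Gus), (6, Kim, Kim), (6, Kim, Mo), (6, Kim, Ned), (6, Mo, Ada), (6, Mo, Eve), (6, Mo, Gus), (6, Mo, Kim), (6, Mo, Mo), (6, Mo, Ned), (6, Ned, Ada), (6, Ned, Eve), (6, Ned, Gus), (6, Ned, Kim), (6, Ned, Mo), (6, Ned, Ned)}
Apply σ_{sname ≠ sname2}; surviving tuples: {(34, Dee, Gus), (34, Dee, Xia), (34, Dee, Yan), (34, Gus, Dee), (34, Gus, Xia), (34, Gus, Yan), (34, Xia, Dee), (34, Xia, Gus), (34, Xia, Yan), (34, Yan, Dee), (34, Yan, Gus), (34, Yan, Xia), (6, Ada, Eve), (6, Ada, Gus), (6, Ada, Kim), (6, Ada, Mo), (6, Ada, Ned), (6, Eve, Ada), (6, Eve, Gus), (6, Eve, Kim), (6, Eve, Mo), (6, Eve, Ned), (6, Gus, Ada), (6, Gus, Eve), (6, Gus, Kim), (6, Gus, Mo), (6, Gus, Ned), (6, Kim, Ada), (6, Kim, Eve), (6, Kim, Gus), (6, Kim, Mo), (6, Kim, Ned), (6, Mo, Ada), (6, Mo, Eve), (6, Mo, Gus), (6, Mo, Kim), (6, Mo, Ned), (6, Ned, Ada), (6, Ned, Eve), (6, Ned, Gus), (6, Ned, Kim), (6, Ned, Mo)}
Keep only column(s) sname2, sid (32 duplicate(s) eliminated): {(Ada, 6), (Dee, 34), (Eve, 6), (Gus, 34), (Gus, 6), (Kim, 6), (Mo, 6), (Ned, 6), (Xia, 34), (Yan, 34)}

{(Ada, 6), (Dee, 34), (Eve, 6), (Gus, 34), (Gus, 6), (Kim, 6), (Mo, 6), (Ned, 6), (Xia, 34), (Yan, 34)}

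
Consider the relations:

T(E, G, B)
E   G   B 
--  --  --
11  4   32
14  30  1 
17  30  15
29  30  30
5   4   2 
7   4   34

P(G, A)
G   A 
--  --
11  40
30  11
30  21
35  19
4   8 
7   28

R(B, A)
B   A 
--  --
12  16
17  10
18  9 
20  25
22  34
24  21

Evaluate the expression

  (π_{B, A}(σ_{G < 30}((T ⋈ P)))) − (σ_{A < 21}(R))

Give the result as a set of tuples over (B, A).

T ⋈ P (natural join on G): {(11, 4, 32, 8), (14, 30, 1, 11), (14, 30, 1, 21), (17, 30, 15, 11), (17, 30, 15, 21), (29, 30, 30, 11), (29, 30, 30, 21), (5, 4, 2, 8), (7, 4, 34, 8)}
Selection G < 30: {(11, 4, 32, 8), (5, 4, 2, 8), (7, 4, 34, 8)}
Keep only column(s) B, A: {(2, 8), (32, 8), (34, 8)}
Selection A < 21: {(12, 16), (17, 10), (18, 9)}
Difference: {(2, 8), (32, 8), (34, 8)} with {(12, 16), (17, 10), (18, 9)} → {(2, 8), (32, 8), (34, 8)}

{(2, 8), (32, 8), (34, 8)}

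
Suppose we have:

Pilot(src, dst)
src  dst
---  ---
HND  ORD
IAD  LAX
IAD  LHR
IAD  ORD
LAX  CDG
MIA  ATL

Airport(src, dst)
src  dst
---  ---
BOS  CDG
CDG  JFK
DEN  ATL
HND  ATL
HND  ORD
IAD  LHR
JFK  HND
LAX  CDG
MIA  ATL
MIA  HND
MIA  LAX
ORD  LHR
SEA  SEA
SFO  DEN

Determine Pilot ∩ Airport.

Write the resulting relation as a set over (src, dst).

{(HND, ORD), (IAD, LHR), (LAX, CDG), (MIA, ATL)}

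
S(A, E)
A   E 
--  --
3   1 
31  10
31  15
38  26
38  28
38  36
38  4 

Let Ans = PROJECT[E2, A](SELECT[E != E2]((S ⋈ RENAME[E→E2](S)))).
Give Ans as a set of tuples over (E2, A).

{(10, 31), (15, 31), (26, 38), (28, 38), (36, 38), (4, 38)}

ρ[E→E2]: schema becomes (A, E2); tuples unchanged.
S ⋈ RENAME[E→E2](S) (natural join on A): {(3, 1, 1), (31, 10, 10), (31, 10, 15), (31, 15, 10), (31, 15, 15), (38, 26, 26), (38, 26, 28), (38, 26, 36), (38, 26, 4), (38, 28, 26), (38, 28, 28), (38, 28, 36), (38, 28, 4), (38, 36, 26), (38, 36, 28), (38, 36, 36), (38, 36, 4), (38, 4, 26), (38, 4, 28), (38, 4, 36), (38, 4, 4)}
Filtering on E != E2 leaves {(31, 10, 15), (31, 15, 10), (38, 26, 28), (38, 26, 36), (38, 26, 4), (38, 28, 26), (38, 28, 36), (38, 28, 4), (38, 36, 26), (38, 36, 28), (38, 36, 4), (38, 4, 26), (38, 4, 28), (38, 4, 36)}.
π_{E2, A} gives {(10, 31), (15, 31), (26, 38), (28, 38), (36, 38), (4, 38)} (8 duplicate(s) eliminated).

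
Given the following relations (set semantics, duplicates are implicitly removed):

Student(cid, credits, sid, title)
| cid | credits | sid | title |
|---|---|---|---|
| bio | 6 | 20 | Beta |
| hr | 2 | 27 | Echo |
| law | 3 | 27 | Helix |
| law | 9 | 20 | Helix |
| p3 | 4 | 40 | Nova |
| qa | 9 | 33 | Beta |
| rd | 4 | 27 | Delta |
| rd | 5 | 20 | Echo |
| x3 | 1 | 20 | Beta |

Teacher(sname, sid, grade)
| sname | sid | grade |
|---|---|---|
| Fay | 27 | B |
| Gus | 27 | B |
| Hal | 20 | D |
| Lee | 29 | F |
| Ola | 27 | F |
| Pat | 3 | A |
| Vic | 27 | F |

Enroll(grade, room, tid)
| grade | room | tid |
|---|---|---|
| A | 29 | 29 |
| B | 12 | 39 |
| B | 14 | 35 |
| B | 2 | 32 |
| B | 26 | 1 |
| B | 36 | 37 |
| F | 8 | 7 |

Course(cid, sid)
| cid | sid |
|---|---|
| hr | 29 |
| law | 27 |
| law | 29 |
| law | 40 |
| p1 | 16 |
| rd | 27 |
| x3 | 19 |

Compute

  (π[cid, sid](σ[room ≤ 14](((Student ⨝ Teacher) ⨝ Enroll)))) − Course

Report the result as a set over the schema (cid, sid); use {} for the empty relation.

Joining Student and Teacher on sid yields {(bio, 6, 20, Beta, Hal, D), (hr, 2, 27, Echo, Fay, B), (hr, 2, 27, Echo, Gus, B), (hr, 2, 27, Echo, Ola, F), (hr, 2, 27, Echo, Vic, F), (law, 3, 27, Helix, Fay, B), (law, 3, 27, Helix, Gus, B), (law, 3, 27, Helix, Ola, F), (law, 3, 27, Helix, Vic, F), (law, 9, 20, Helix, Hal, D), (rd, 4, 27, Delta, Fay, B), (rd, 4, 27, Delta, Gus, B), (rd, 4, 27, Delta, Ola, F), (rd, 4, 27, Delta, Vic, F), (rd, 5, 20, Echo, Hal, D), (x3, 1, 20, Beta, Hal, D)}.
Joining (Student ⨝ Teacher) and Enroll on grade yields {(hr, 2, 27, Echo, Fay, B, 12, 39), (hr, 2, 27, Echo, Fay, B, 14, 35), (hr, 2, 27, Echo, Fay, B, 2, 32), (hr, 2, 27, Echo, Fay, B, 26, 1), (hr, 2, 27, Echo, Fay, B, 36, 37), (hr, 2, 27, Echo, Gus, B, 12, 39), (hr, 2, 27, Echo, Gus, B, 14, 35), (hr, 2, 27, Echo, Gus, B, 2, 32), (hr, 2, 27, Echo, Gus, B, 26, 1), (hr, 2, 27, Echo, Gus, B, 36, 37), (hr, 2, 27, Echo, Ola, F, 8, 7), (hr, 2, 27, Echo, Vic, F, 8, 7), (law, 3, 27, Helix, Fay, B, 12, 39), (law, 3, 27, Helix, Fay, B, 14, 35), (law, 3, 27, Helix, Fay, B, 2, 32), (law, 3, 27, Helix, Fay, B, 26, 1), (law, 3, 27, Helix, Fay, B, 36, 37), (law, 3, 27, Helix, Gus, B, 12, 39), (law, 3, 27, Helix, Gus, B, 14, 35), (law, 3, 27, Helix, Gus, B, 2, 32), (law, 3, 27, Helix, Gus, B, 26, 1), (law, 3, 27, Helix, Gus, B, 36, 37), (law, 3, 27, Helix, Ola, F, 8, 7), (law, 3, 27, Helix, Vic, F, 8, 7), (rd, 4, 27, Delta, Fay, B, 12, 39), (rd, 4, 27, Delta, Fay, B, 14, 35), (rd, 4, 27, Delta, Fay, B, 2, 32), (rd, 4, 27, Delta, Fay, B, 26, 1), (rd, 4, 27, Delta, Fay, B, 36, 37), (rd, 4, 27, Delta, Gus, B, 12, 39), (rd, 4, 27, Delta, Gus, B, 14, 35), (rd, 4, 27, Delta, Gus, B, 2, 32), (rd, 4, 27, Delta, Gus, B, 26, 1), (rd, 4, 27, Delta, Gus, B, 36, 37), (rd, 4, 27, Delta, Ola, F, 8, 7), (rd, 4, 27, Delta, Vic, F, 8, 7)}.
Selection room ≤ 14: {(hr, 2, 27, Echo, Fay, B, 12, 39), (hr, 2, 27, Echo, Fay, B, 14, 35), (hr, 2, 27, Echo, Fay, B, 2, 32), (hr, 2, 27, Echo, Gus, B, 12, 39), (hr, 2, 27, Echo, Gus, B, 14, 35), (hr, 2, 27, Echo, Gus, B, 2, 32), (hr, 2, 27, Echo, Ola, F, 8, 7), (hr, 2, 27, Echo, Vic, F, 8, 7), (law, 3, 27, Helix, Fay, B, 12, 39), (law, 3, 27, Helix, Fay, B, 14, 35), (law, 3, 27, Helix, Fay, B, 2, 32), (law, 3, 27, Helix, Gus, B, 12, 39), (law, 3, 27, Helix, Gus, B, 14, 35), (law, 3, 27, Helix, Gus, B, 2, 32), (law, 3, 27, Helix, Ola, F, 8, 7), (law, 3, 27, Helix, Vic, F, 8, 7), (rd, 4, 27, Delta, Fay, B, 12, 39), (rd, 4, 27, Delta, Fay, B, 14, 35), (rd, 4, 27, Delta, Fay, B, 2, 32), (rd, 4, 27, Delta, Gus, B, 12, 39), (rd, 4, 27, Delta, Gus, B, 14, 35), (rd, 4, 27, Delta, Gus, B, 2, 32), (rd, 4, 27, Delta, Ola, F, 8, 7), (rd, 4, 27, Delta, Vic, F, 8, 7)}
π[cid, sid]: project onto (cid, sid) (21 duplicate(s) eliminated) → {(hr, 27), (law, 27), (rd, 27)}
Taking the difference: {(hr, 27)}

{(hr, 27)}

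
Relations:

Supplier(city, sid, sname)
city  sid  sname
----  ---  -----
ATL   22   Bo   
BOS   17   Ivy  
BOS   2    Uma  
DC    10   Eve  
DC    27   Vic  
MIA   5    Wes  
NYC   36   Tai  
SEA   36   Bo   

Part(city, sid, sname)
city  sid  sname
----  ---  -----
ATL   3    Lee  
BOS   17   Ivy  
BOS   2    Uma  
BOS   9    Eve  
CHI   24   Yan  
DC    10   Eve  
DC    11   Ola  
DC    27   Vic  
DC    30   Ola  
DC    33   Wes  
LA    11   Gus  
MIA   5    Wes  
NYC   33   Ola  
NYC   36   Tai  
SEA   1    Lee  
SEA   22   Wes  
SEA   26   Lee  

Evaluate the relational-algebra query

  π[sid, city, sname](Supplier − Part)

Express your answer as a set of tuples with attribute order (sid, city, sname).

{(22, ATL, Bo), (36, SEA, Bo)}

Set difference of the two operands is {(ATL, 22, Bo), (SEA, 36, Bo)}.
π[sid, city, sname]: project onto (sid, city, sname) → {(22, ATL, Bo), (36, SEA, Bo)}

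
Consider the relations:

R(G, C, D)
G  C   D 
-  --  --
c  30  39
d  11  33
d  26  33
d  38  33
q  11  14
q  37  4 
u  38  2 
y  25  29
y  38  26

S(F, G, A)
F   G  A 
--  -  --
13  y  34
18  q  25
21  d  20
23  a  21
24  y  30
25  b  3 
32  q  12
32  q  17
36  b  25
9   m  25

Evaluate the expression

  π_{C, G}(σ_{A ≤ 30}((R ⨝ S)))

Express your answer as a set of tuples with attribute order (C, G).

Joining R and S on G yields {(d, 11, 33, 21, 20), (d, 26, 33, 21, 20), (d, 38, 33, 21, 20), (q, 11, 14, 18, 25), (q, 11, 14, 32, 12), (q, 11, 14, 32, 17), (q, 37, 4, 18, 25), (q, 37, 4, 32, 12), (q, 37, 4, 32, 17), (y, 25, 29, 13, 34), (y, 25, 29, 24, 30), (y, 38, 26, 13, 34), (y, 38, 26, 24, 30)}.
Selection A ≤ 30: {(d, 11, 33, 21, 20), (d, 26, 33, 21, 20), (d, 38, 33, 21, 20), (q, 11, 14, 18, 25), (q, 11, 14, 32, 12), (q, 11, 14, 32, 17), (q, 37, 4, 18, 25), (q, 37, 4, 32, 12), (q, 37, 4, 32, 17), (y, 25, 29, 24, 30), (y, 38, 26, 24, 30)}
Projecting to C, G (4 duplicate(s) eliminated): {(11, d), (11, q), (25, y), (26, d), (37, q), (38, d), (38, y)}

{(11, d), (11, q), (25, y), (26, d), (37, q), (38, d), (38, y)}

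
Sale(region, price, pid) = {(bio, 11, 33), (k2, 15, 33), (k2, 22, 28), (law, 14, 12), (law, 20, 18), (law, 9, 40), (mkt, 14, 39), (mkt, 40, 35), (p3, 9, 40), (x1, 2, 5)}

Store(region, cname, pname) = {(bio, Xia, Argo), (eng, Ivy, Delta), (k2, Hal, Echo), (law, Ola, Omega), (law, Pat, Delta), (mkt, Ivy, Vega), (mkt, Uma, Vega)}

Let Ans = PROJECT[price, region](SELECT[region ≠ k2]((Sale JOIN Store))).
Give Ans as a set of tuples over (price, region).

{(11, bio), (14, law), (14, mkt), (20, law), (40, mkt), (9, law)}

Joining Sale and Store on region yields {(bio, 11, 33, Xia, Argo), (k2, 15, 33, Hal, Echo), (k2, 22, 28, Hal, Echo), (law, 14, 12, Ola, Omega), (law, 14, 12, Pat, Delta), (law, 20, 18, Ola, Omega), (law, 20, 18, Pat, Delta), (law, 9, 40, Ola, Omega), (law, 9, 40, Pat, Delta), (mkt, 14, 39, Ivy, Vega), (mkt, 14, 39, Uma, Vega), (mkt, 40, 35, Ivy, Vega), (mkt, 40, 35, Uma, Vega)}.
Apply σ_{region ≠ k2}; surviving tuples: {(bio, 11, 33, Xia, Argo), (law, 14, 12, Ola, Omega), (law, 14, 12, Pat, Delta), (law, 20, 18, Ola, Omega), (law, 20, 18, Pat, Delta), (law, 9, 40, Ola, Omega), (law, 9, 40, Pat, Delta), (mkt, 14, 39, Ivy, Vega), (mkt, 14, 39, Uma, Vega), (mkt, 40, 35, Ivy, Vega), (mkt, 40, 35, Uma, Vega)}
Projecting to price, region (5 duplicate(s) eliminated): {(11, bio), (14, law), (14, mkt), (20, law), (40, mkt), (9, law)}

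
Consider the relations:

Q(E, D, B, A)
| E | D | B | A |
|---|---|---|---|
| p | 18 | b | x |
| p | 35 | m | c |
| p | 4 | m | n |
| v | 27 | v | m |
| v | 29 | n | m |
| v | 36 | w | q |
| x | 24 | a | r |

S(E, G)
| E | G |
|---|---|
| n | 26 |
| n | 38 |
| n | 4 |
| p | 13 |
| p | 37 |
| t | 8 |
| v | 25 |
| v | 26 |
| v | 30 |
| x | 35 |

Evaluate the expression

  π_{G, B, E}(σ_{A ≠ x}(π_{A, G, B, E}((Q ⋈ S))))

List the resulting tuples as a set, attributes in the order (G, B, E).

Joining Q and S on E yields {(p, 18, b, x, 13), (p, 18, b, x, 37), (p, 35, m, c, 13), (p, 35, m, c, 37), (p, 4, m, n, 13), (p, 4, m, n, 37), (v, 27, v, m, 25), (v, 27, v, m, 26), (v, 27, v, m, 30), (v, 29, n, m, 25), (v, 29, n, m, 26), (v, 29, n, m, 30), (v, 36, w, q, 25), (v, 36, w, q, 26), (v, 36, w, q, 30), (x, 24, a, r, 35)}.
Keep only column(s) A, G, B, E: {(c, 13, m, p), (c, 37, m, p), (m, 25, n, v), (m, 25, v, v), (m, 26, n, v), (m, 26, v, v), (m, 30, n, v), (m, 30, v, v), (n, 13, m, p), (n, 37, m, p), (q, 25, w, v), (q, 26, w, v), (q, 30, w, v), (r, 35, a, x), (x, 13, b, p), (x, 37, b, p)}
σ[A ≠ x]: keep tuples satisfying A ≠ x → {(c, 13, m, p), (c, 37, m, p), (m, 25, n, v), (m, 25, v, v), (m, 26, n, v), (m, 26, v, v), (m, 30, n, v), (m, 30, v, v), (n, 13, m, p), (n, 37, m, p), (q, 25, w, v), (q, 26, w, v), (q, 30, w, v), (r, 35, a, x)}
Keep only column(s) G, B, E (2 duplicate(s) eliminated): {(13, m, p), (25, n, v), (25, v, v), (25, w, v), (26, n, v), (26, v, v), (26, w, v), (30, n, v), (30, v, v), (30, w, v), (35, a, x), (37, m, p)}

{(13, m, p), (25, n, v), (25, v, v), (25, w, v), (26, n, v), (26, v, v), (26, w, v), (30, n, v), (30, v, v), (30, w, v), (35, a, x), (37, m, p)}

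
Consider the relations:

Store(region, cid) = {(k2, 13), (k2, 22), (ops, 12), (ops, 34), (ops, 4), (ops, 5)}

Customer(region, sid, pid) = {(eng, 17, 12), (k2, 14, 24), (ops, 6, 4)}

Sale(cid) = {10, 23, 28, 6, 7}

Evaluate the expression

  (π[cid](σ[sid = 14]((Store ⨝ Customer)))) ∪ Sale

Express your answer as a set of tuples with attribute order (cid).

{10, 13, 22, 23, 28, 6, 7}

Store ⋈ Customer (natural join on region): {(k2, 13, 14, 24), (k2, 22, 14, 24), (ops, 12, 6, 4), (ops, 34, 6, 4), (ops, 4, 6, 4), (ops, 5, 6, 4)}
Selection sid = 14: {(k2, 13, 14, 24), (k2, 22, 14, 24)}
Projecting to cid: {13, 22}
Taking the union: {10, 13, 22, 23, 28, 6, 7}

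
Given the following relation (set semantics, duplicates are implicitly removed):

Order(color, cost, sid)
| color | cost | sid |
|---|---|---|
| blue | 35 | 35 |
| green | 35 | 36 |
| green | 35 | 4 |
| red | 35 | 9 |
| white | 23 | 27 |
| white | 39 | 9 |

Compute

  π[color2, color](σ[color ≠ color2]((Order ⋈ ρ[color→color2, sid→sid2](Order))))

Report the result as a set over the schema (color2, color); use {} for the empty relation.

ρ[color→color2, sid→sid2]: schema becomes (color2, cost, sid2); tuples unchanged.
Joining Order and ρ[color→color2, sid→sid2](Order) on cost yields {(blue, 35, 35, blue, 35), (blue, 35, 35, green, 36), (blue, 35, 35, green, 4), (blue, 35, 35, red, 9), (green, 35, 36, blue, 35), (green, 35, 36, green, 36), (green, 35, 36, green, 4), (green, 35, 36, red, 9), (green, 35, 4, blue, 35), (green, 35, 4, green, 36), (green, 35, 4, green, 4), (green, 35, 4, red, 9), (red, 35, 9, blue, 35), (red, 35, 9, green, 36), (red, 35, 9, green, 4), (red, 35, 9, red, 9), (white, 23, 27, white, 27), (white, 39, 9, white, 9)}.
Apply σ_{color ≠ color2}; surviving tuples: {(blue, 35, 35, green, 36), (blue, 35, 35, green, 4), (blue, 35, 35, red, 9), (green, 35, 36, blue, 35), (green, 35, 36, red, 9), (green, 35, 4, blue, 35), (green, 35, 4, red, 9), (red, 35, 9, blue, 35), (red, 35, 9, green, 36), (red, 35, 9, green, 4)}
Projecting to color2, color (4 duplicate(s) eliminated): {(blue, green), (blue, red), (green, blue), (green, red), (red, blue), (red, green)}

{(blue, green), (blue, red), (green, blue), (green, red), (red, blue), (red, green)}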